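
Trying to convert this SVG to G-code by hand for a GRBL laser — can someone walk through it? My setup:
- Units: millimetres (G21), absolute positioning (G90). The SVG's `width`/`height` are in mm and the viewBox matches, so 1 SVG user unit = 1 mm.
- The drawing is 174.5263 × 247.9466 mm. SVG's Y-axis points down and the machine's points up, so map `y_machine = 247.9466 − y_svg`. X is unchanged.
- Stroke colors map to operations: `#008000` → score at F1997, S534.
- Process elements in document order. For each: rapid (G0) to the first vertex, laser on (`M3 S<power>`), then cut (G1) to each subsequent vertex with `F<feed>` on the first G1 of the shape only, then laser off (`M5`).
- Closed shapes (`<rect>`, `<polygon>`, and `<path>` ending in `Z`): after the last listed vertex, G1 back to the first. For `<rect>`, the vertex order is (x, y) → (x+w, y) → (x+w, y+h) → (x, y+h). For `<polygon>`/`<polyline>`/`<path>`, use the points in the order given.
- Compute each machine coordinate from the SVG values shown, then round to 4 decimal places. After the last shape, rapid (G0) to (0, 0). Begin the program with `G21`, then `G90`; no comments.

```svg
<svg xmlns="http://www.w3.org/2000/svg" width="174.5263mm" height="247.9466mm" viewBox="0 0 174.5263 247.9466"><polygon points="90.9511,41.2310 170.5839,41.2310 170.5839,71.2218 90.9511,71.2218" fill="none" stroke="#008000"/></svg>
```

Since the viewBox matches the mm dimensions, user units are millimetres directly. The only transform is the Y-flip y_m = 247.9466 − y_svg.

Shape 1 is a rectangle drawn with `<polygon>`. Its stroke #008000 means score at S534, F1997. After flipping Y the toolpath is (90.9511,206.7156) → (170.5839,206.7156) → (170.5839,176.7248) → (90.9511,176.7248) → (90.9511,206.7156), returning to the start.

G21
G90
G0 X90.9511 Y206.7156
M3 S534
G1 X170.5839 Y206.7156 F1997
G1 X170.5839 Y176.7248
G1 X90.9511 Y176.7248
G1 X90.9511 Y206.7156
M5
G0 X0.0000 Y0.0000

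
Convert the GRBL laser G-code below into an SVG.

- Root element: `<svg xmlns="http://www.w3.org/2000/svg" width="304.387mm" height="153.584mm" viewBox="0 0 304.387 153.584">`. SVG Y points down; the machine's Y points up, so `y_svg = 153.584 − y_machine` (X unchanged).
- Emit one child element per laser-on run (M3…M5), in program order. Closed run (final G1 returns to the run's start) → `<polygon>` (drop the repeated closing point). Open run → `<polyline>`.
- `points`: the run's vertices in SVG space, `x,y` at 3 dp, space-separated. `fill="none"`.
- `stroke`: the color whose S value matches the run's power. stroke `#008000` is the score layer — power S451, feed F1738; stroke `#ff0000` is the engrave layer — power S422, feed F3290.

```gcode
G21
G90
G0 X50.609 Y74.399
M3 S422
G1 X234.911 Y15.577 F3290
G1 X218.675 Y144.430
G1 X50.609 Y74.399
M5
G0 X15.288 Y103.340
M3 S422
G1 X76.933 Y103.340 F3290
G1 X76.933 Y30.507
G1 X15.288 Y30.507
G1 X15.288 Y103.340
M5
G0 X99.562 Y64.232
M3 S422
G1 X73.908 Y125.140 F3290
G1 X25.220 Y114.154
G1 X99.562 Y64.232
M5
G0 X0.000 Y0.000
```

<svg xmlns="http://www.w3.org/2000/svg" width="304.387mm" height="153.584mm" viewBox="0 0 304.387 153.584">
  <polygon points="50.609,79.185 234.911,138.007 218.675,9.154" fill="none" stroke="#ff0000"/>
  <polygon points="15.288,50.244 76.933,50.244 76.933,123.077 15.288,123.077" fill="none" stroke="#ff0000"/>
  <polygon points="99.562,89.352 73.908,28.444 25.220,39.430" fill="none" stroke="#ff0000"/>
</svg>

Each laser-on run becomes one SVG element. Flip Y back into SVG space with y_svg = 153.584 − y_machine. Every run uses S422, so all elements get stroke `#ff0000` (engrave).

Run 1: The run returns to its start, so emit a `<polygon>` with points (Y-flipped): 50.609,79.185 234.911,138.007 218.675,9.154.

Run 2: The run returns to its start, so emit a `<polygon>` with points (Y-flipped): 15.288,50.244 76.933,50.244 76.933,123.077 15.288,123.077.

Run 3: The run returns to its start, so emit a `<polygon>` with points (Y-flipped): 99.562,89.352 73.908,28.444 25.220,39.430.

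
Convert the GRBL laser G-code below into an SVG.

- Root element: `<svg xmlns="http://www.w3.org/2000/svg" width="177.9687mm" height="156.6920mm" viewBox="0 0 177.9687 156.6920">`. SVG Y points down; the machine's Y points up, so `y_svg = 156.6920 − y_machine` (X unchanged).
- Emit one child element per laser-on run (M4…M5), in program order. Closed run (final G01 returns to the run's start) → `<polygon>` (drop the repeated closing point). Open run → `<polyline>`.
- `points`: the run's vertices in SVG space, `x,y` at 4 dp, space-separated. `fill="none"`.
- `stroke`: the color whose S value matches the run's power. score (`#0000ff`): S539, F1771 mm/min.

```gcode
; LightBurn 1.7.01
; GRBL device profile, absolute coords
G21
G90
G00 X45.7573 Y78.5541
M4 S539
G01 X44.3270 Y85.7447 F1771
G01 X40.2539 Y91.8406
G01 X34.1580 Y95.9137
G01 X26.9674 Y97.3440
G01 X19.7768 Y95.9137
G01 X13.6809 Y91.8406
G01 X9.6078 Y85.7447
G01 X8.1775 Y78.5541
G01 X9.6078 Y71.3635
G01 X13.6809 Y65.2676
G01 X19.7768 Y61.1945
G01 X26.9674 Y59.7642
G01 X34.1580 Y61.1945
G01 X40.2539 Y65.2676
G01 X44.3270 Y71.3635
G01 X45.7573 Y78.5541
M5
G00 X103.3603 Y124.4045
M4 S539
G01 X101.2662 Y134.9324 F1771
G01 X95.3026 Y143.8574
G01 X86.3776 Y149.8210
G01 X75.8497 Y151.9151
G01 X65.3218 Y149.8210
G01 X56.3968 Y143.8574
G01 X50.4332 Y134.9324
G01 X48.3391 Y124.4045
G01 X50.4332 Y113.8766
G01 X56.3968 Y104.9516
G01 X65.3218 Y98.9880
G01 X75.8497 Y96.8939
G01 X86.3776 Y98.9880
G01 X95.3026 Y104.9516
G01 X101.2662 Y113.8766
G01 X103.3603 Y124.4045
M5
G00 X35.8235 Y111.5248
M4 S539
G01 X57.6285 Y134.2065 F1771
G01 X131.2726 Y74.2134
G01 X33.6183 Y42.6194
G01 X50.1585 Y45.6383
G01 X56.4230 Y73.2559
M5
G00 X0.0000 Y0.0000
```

<svg xmlns="http://www.w3.org/2000/svg" width="177.9687mm" height="156.6920mm" viewBox="0 0 177.9687 156.6920">
  <polygon points="45.7573,78.1379 44.3270,70.9473 40.2539,64.8514 34.1580,60.7783 26.9674,59.3480 19.7768,60.7783 13.6809,64.8514 9.6078,70.9473 8.1775,78.1379 9.6078,85.3285 13.6809,91.4244 19.7768,95.4975 26.9674,96.9278 34.1580,95.4975 40.2539,91.4244 44.3270,85.3285" fill="none" stroke="#0000ff"/>
  <polygon points="103.3603,32.2875 101.2662,21.7596 95.3026,12.8346 86.3776,6.8710 75.8497,4.7769 65.3218,6.8710 56.3968,12.8346 50.4332,21.7596 48.3391,32.2875 50.4332,42.8154 56.3968,51.7404 65.3218,57.7040 75.8497,59.7981 86.3776,57.7040 95.3026,51.7404 101.2662,42.8154" fill="none" stroke="#0000ff"/>
  <polyline points="35.8235,45.1672 57.6285,22.4855 131.2726,82.4786 33.6183,114.0726 50.1585,111.0537 56.4230,83.4361" fill="none" stroke="#0000ff"/>
</svg>

Machine Y-up, SVG Y-down with viewBox height 156.6920, so y_svg = 156.6920 − y_machine; X carries over. Every run uses S539, so all elements get stroke `#0000ff` (score).

Run 1: The run returns to its start, so emit a `<polygon>` with points (Y-flipped): 45.7573,78.1379 44.3270,70.9473 40.2539,64.8514 34.1580,60.7783 26.9674,59.3480 19.7768,60.7783 13.6809,64.8514 9.6078,70.9473 8.1775,78.1379 9.6078,85.3285 13.6809,91.4244 19.7768,95.4975 26.9674,96.9278 34.1580,95.4975 40.2539,91.4244 44.3270,85.3285.

Run 2: The run returns to its start, so emit a `<polygon>` with points (Y-flipped): 103.3603,32.2875 101.2662,21.7596 95.3026,12.8346 86.3776,6.8710 75.8497,4.7769 65.3218,6.8710 56.3968,12.8346 50.4332,21.7596 48.3391,32.2875 50.4332,42.8154 56.3968,51.7404 65.3218,57.7040 75.8497,59.7981 86.3776,57.7040 95.3026,51.7404 101.2662,42.8154.

Run 3: The run is open, so emit a `<polyline>` with points (Y-flipped): 35.8235,45.1672 57.6285,22.4855 131.2726,82.4786 33.6183,114.0726 50.1585,111.0537 56.4230,83.4361.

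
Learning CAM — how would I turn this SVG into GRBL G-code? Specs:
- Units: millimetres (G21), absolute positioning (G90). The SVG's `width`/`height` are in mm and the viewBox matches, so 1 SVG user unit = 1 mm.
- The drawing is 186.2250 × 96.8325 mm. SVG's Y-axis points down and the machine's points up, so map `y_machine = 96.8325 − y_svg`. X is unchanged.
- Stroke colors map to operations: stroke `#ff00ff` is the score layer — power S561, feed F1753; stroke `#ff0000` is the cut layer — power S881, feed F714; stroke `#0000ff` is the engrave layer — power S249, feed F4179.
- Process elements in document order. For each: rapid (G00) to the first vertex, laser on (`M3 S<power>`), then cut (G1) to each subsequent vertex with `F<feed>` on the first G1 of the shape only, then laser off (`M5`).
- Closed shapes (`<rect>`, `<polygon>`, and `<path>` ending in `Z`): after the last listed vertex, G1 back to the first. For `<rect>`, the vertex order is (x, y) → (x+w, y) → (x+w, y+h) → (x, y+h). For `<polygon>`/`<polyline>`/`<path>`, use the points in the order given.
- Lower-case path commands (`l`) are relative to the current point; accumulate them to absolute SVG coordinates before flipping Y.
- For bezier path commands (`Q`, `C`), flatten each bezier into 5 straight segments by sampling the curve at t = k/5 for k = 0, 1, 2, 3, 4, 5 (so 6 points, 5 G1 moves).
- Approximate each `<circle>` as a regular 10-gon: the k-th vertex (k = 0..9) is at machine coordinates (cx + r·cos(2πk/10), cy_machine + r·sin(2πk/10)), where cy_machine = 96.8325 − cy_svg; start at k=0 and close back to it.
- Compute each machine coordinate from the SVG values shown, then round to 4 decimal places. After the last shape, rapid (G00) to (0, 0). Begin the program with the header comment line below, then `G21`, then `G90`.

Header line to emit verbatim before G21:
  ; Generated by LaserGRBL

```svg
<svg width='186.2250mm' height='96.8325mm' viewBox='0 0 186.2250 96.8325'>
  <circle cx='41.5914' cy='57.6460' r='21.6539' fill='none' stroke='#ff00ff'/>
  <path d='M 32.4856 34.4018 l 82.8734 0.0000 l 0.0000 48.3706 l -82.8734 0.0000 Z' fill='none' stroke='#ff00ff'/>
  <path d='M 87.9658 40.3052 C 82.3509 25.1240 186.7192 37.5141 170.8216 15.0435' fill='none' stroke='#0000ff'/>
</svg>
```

; Generated by LaserGRBL
G21
G90
G00 X63.2453 Y39.1865
M3 S561
G1 X59.1098 Y51.9143 F1753
G1 X48.2828 Y59.7806
G1 X34.9000 Y59.7806
G1 X24.0730 Y51.9143
G1 X19.9375 Y39.1865
G1 X24.0730 Y26.4587
G1 X34.9000 Y18.5924
G1 X48.2828 Y18.5924
G1 X59.1098 Y26.4587
G1 X63.2453 Y39.1865
M5
G00 X32.4856 Y62.4307
M3 S561
G1 X115.3590 Y62.4307 F1753
G1 X115.3590 Y14.0601
G1 X32.4856 Y14.0601
G1 X32.4856 Y62.4307
M5
G00 X87.9658 Y56.5273
M3 S249
G1 X95.9529 Y62.8269 F4179
G1 X119.2839 Y65.5062
G1 X146.9070 Y67.5618
G1 X167.7702 Y71.9905
G1 X170.8216 Y81.7890
M5
G00 X0.0000 Y0.0000

Since the viewBox matches the mm dimensions, user units are millimetres directly. The only transform is the Y-flip y_m = 96.8325 − y_svg.

Shape 1 is a circle drawn with `<circle>`. Its stroke #ff00ff means score at S561, F1753. After flipping Y the toolpath is (63.2453,39.1865) → (59.1098,51.9143) → (48.2828,59.7806) → (34.9000,59.7806) → (24.0730,51.9143) → (19.9375,39.1865) → (24.0730,26.4587) → (34.9000,18.5924) → (48.2828,18.5924) → (59.1098,26.4587) → (63.2453,39.1865), returning to the start.

Shape 2 is a rectangle drawn with `<path>`. Its stroke #ff00ff means score at S561, F1753. After flipping Y the toolpath is (32.4856,62.4307) → (115.3590,62.4307) → (115.3590,14.0601) → (32.4856,14.0601) → (32.4856,62.4307), returning to the start.

Shape 3 is a cubic bezier drawn with `<path>`. Its stroke #0000ff means engrave at S249, F4179. After flipping Y the toolpath is (87.9658,56.5273) → (95.9529,62.8269) → (119.2839,65.5062) → (146.9070,67.5618) → (167.7702,71.9905) → (170.8216,81.7890).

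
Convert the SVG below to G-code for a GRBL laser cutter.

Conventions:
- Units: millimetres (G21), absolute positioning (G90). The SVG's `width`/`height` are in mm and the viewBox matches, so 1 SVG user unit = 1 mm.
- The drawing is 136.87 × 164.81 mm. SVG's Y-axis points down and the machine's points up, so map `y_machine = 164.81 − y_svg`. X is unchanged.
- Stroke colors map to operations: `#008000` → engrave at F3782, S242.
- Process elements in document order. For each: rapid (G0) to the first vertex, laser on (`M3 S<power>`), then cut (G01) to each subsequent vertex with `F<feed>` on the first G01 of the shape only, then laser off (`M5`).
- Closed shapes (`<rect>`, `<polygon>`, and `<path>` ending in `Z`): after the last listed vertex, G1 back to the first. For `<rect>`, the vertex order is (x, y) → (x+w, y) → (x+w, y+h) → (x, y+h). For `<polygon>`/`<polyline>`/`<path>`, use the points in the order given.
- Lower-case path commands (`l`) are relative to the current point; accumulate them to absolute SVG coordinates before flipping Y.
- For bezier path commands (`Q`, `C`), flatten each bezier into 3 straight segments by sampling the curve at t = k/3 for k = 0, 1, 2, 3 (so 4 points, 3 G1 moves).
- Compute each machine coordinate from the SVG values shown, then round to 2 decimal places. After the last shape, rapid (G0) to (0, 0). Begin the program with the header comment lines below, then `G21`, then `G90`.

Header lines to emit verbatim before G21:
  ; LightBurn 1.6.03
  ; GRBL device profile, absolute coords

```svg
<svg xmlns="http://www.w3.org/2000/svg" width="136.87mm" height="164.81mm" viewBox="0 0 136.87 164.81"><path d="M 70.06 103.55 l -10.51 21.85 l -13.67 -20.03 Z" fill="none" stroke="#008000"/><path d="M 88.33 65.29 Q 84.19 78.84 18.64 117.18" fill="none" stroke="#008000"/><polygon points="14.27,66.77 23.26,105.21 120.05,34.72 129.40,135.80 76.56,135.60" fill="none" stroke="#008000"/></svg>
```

1 u = 1 mm; y_m = 164.81 − y.

[1] `<path>` regular polygon, #008000→engrave S242 F3782: (70.06,61.26) → (59.55,39.41) → (45.88,59.44) → (70.06,61.26) (closed)

[2] `<path>` quadratic bezier, #008000→engrave S242 F3782: (88.33,99.52) → (78.75,87.73) → (55.52,70.44) → (18.64,47.63)

[3] `<polygon>` closed polygon, #008000→engrave S242 F3782: (14.27,98.04) → (23.26,59.60) → (120.05,130.09) → (129.40,29.01) → (76.56,29.21) → (14.27,98.04) (closed)

; LightBurn 1.6.03
; GRBL device profile, absolute coords
G21
G90
G0 X70.06 Y61.26
M3 S242
G01 X59.55 Y39.41 F3782
G01 X45.88 Y59.44
G01 X70.06 Y61.26
M5
G0 X88.33 Y99.52
M3 S242
G01 X78.75 Y87.73 F3782
G01 X55.52 Y70.44
G01 X18.64 Y47.63
M5
G0 X14.27 Y98.04
M3 S242
G01 X23.26 Y59.60 F3782
G01 X120.05 Y130.09
G01 X129.40 Y29.01
G01 X76.56 Y29.21
G01 X14.27 Y98.04
M5
G0 X0.00 Y0.00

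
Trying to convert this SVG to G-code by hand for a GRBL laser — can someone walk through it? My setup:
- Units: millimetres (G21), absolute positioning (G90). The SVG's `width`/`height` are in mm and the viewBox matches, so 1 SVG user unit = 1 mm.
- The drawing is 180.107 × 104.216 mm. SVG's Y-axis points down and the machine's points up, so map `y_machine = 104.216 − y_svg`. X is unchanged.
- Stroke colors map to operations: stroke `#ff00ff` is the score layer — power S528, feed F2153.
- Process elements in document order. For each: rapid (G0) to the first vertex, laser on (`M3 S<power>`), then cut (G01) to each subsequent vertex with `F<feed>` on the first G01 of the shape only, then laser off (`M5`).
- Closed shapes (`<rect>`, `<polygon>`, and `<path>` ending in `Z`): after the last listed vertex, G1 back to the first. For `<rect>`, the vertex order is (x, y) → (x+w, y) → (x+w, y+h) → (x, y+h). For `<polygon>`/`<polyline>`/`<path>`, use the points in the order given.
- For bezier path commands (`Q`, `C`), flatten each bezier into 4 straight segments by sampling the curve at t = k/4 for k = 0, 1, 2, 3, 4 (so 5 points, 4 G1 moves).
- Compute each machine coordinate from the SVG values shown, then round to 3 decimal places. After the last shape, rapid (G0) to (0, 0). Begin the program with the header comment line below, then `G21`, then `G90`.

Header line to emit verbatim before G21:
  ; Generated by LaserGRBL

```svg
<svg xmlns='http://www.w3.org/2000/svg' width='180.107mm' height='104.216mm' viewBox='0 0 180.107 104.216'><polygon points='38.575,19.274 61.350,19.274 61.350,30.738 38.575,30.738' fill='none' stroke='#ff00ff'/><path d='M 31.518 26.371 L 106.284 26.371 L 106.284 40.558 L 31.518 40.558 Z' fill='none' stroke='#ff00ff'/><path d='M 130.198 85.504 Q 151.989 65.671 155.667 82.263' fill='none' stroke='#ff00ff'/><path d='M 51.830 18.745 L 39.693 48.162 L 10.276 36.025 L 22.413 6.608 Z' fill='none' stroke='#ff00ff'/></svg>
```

; Generated by LaserGRBL
G21
G90
G0 X38.575 Y84.942
M3 S528
G01 X61.350 Y84.942 F2153
G01 X61.350 Y73.478
G01 X38.575 Y73.478
G01 X38.575 Y84.942
M5
G0 X31.518 Y77.845
M3 S528
G01 X106.284 Y77.845 F2153
G01 X106.284 Y63.658
G01 X31.518 Y63.658
G01 X31.518 Y77.845
M5
G0 X130.198 Y18.712
M3 S528
G01 X139.961 Y26.352 F2153
G01 X147.461 Y29.439
G01 X152.696 Y27.972
G01 X155.667 Y21.953
M5
G0 X51.830 Y85.471
M3 S528
G01 X39.693 Y56.054 F2153
G01 X10.276 Y68.191
G01 X22.413 Y97.608
G01 X51.830 Y85.471
M5
G0 X0.000 Y0.000

viewBox `0 0 180.107 104.216` with mm width/height → 1 unit = 1 mm. Flip: y_m = 104.216 − y_svg.

**Shape 1** — `<polygon>` rectangle, stroke `#ff00ff` → score (S528, F2153). Machine vertices: (38.575,84.942) → (61.350,84.942) → (61.350,73.478) → (38.575,73.478) → (38.575,84.942). Closed: final G1 returns to the first vertex.

**Shape 2** — `<path>` rectangle, stroke `#ff00ff` → score (S528, F2153). Machine vertices: (31.518,77.845) → (106.284,77.845) → (106.284,63.658) → (31.518,63.658) → (31.518,77.845). Closed: final G1 returns to the first vertex.

**Shape 3** — `<path>` quadratic bezier, stroke `#ff00ff` → score (S528, F2153). Control points (SVG): P0=(130.198,85.504), P1=(151.989,65.671), P2=(155.667,82.263); sampled at t=k/4. Machine vertices: (130.198,18.712) → (139.961,26.352) → (147.461,29.439) → (152.696,27.972) → (155.667,21.953). Open path.

**Shape 4** — `<path>` regular polygon, stroke `#ff00ff` → score (S528, F2153). Machine vertices: (51.830,85.471) → (39.693,56.054) → (10.276,68.191) → (22.413,97.608) → (51.830,85.471). Closed: final G1 returns to the first vertex.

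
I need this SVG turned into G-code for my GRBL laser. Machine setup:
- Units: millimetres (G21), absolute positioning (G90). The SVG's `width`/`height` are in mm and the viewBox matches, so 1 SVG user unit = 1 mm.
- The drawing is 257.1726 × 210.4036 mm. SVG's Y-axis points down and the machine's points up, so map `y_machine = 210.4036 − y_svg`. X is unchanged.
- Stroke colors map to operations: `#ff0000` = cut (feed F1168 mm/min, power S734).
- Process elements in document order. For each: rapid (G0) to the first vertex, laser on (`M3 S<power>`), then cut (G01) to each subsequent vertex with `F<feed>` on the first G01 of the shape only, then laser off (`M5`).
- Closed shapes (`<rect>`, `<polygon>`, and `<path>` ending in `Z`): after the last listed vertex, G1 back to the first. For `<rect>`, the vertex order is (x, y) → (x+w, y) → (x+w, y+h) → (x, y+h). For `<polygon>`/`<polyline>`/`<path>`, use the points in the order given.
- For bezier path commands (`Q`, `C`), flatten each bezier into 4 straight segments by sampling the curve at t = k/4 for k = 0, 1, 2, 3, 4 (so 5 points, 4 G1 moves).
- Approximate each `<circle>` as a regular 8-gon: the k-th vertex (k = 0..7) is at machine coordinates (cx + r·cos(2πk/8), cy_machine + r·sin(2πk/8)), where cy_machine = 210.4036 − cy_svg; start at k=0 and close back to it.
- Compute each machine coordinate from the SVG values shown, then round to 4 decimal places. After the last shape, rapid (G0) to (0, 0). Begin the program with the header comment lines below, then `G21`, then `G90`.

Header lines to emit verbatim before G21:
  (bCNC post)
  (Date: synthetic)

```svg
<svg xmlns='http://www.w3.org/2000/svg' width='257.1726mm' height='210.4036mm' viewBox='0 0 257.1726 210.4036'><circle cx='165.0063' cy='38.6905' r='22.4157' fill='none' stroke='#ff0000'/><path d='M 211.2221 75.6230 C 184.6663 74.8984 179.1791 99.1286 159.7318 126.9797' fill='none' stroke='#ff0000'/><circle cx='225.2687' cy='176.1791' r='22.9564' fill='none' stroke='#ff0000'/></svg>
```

(bCNC post)
(Date: synthetic)
G21
G90
G0 X187.4220 Y171.7131
M3 S734
G01 X180.8566 Y187.5634 F1168
G01 X165.0063 Y194.1288
G01 X149.1560 Y187.5634
G01 X142.5906 Y171.7131
G01 X149.1560 Y155.8628
G01 X165.0063 Y149.2974
G01 X180.8566 Y155.8628
G01 X187.4220 Y171.7131
M5
G0 X211.2221 Y134.7806
M3 S734
G01 X194.7083 Y130.9784 F1168
G01 X182.8113 Y119.8181
G01 X172.2471 Y103.3000
G01 X159.7318 Y83.4239
M5
G0 X248.2251 Y34.2245
M3 S734
G01 X241.5013 Y50.4571 F1168
G01 X225.2687 Y57.1809
G01 X209.0361 Y50.4571
G01 X202.3123 Y34.2245
G01 X209.0361 Y17.9919
G01 X225.2687 Y11.2681
G01 X241.5013 Y17.9919
G01 X248.2251 Y34.2245
M5
G0 X0.0000 Y0.0000

1 u = 1 mm; y_m = 210.4036 − y.

[1] `<circle>` circle, #ff0000→cut S734 F1168: (187.4220,171.7131) → (180.8566,187.5634) → (165.0063,194.1288) → (149.1560,187.5634) → (142.5906,171.7131) → (149.1560,155.8628) → (165.0063,149.2974) → (180.8566,155.8628) → (187.4220,171.7131) (closed)

[2] `<path>` cubic bezier, #ff0000→cut S734 F1168: (211.2221,134.7806) → (194.7083,130.9784) → (182.8113,119.8181) → (172.2471,103.3000) → (159.7318,83.4239)

[3] `<circle>` circle, #ff0000→cut S734 F1168: (248.2251,34.2245) → (241.5013,50.4571) → (225.2687,57.1809) → (209.0361,50.4571) → (202.3123,34.2245) → (209.0361,17.9919) → (225.2687,11.2681) → (241.5013,17.9919) → (248.2251,34.2245) (closed)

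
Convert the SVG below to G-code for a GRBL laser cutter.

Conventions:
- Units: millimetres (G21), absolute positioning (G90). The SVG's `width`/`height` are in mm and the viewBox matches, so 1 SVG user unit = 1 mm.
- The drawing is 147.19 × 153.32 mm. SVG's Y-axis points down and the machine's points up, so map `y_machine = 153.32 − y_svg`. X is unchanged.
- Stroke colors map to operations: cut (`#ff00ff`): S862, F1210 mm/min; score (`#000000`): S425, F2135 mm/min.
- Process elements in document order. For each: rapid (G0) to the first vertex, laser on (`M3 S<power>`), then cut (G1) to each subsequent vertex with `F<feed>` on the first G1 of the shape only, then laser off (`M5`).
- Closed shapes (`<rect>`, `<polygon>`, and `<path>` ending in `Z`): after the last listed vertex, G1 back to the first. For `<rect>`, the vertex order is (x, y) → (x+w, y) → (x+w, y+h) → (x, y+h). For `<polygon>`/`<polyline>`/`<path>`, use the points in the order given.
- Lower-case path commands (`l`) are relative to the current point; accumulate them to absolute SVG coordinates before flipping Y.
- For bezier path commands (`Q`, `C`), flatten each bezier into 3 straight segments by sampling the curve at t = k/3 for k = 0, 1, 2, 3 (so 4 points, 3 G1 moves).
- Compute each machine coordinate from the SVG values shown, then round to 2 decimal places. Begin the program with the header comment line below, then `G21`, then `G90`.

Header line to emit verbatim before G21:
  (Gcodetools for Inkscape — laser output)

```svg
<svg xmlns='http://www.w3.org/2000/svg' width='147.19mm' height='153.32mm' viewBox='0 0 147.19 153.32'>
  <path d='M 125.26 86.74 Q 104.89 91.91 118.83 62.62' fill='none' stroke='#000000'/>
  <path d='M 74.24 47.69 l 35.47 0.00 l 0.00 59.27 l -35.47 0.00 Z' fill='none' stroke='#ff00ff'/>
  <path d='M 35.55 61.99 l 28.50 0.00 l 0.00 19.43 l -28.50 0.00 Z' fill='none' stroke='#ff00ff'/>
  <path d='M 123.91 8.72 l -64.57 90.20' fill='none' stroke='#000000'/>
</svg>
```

1 u = 1 mm; y_m = 153.32 − y.

[1] `<path>` quadratic bezier, #000000→score S425 F2135: (125.26,66.58) → (115.49,66.96) → (113.35,75.00) → (118.83,90.70)

[2] `<path>` rectangle, #ff00ff→cut S862 F1210: (74.24,105.63) → (109.71,105.63) → (109.71,46.36) → (74.24,46.36) → (74.24,105.63) (closed)

[3] `<path>` rectangle, #ff00ff→cut S862 F1210: (35.55,91.33) → (64.05,91.33) → (64.05,71.90) → (35.55,71.90) → (35.55,91.33) (closed)

[4] `<path>` line segment, #000000→score S425 F2135: (123.91,144.60) → (59.34,54.40)

(Gcodetools for Inkscape — laser output)
G21
G90
G0 X125.26 Y66.58
M3 S425
G1 X115.49 Y66.96 F2135
G1 X113.35 Y75.00
G1 X118.83 Y90.70
M5
G0 X74.24 Y105.63
M3 S862
G1 X109.71 Y105.63 F1210
G1 X109.71 Y46.36
G1 X74.24 Y46.36
G1 X74.24 Y105.63
M5
G0 X35.55 Y91.33
M3 S862
G1 X64.05 Y91.33 F1210
G1 X64.05 Y71.90
G1 X35.55 Y71.90
G1 X35.55 Y91.33
M5
G0 X123.91 Y144.60
M3 S425
G1 X59.34 Y54.40 F2135
M5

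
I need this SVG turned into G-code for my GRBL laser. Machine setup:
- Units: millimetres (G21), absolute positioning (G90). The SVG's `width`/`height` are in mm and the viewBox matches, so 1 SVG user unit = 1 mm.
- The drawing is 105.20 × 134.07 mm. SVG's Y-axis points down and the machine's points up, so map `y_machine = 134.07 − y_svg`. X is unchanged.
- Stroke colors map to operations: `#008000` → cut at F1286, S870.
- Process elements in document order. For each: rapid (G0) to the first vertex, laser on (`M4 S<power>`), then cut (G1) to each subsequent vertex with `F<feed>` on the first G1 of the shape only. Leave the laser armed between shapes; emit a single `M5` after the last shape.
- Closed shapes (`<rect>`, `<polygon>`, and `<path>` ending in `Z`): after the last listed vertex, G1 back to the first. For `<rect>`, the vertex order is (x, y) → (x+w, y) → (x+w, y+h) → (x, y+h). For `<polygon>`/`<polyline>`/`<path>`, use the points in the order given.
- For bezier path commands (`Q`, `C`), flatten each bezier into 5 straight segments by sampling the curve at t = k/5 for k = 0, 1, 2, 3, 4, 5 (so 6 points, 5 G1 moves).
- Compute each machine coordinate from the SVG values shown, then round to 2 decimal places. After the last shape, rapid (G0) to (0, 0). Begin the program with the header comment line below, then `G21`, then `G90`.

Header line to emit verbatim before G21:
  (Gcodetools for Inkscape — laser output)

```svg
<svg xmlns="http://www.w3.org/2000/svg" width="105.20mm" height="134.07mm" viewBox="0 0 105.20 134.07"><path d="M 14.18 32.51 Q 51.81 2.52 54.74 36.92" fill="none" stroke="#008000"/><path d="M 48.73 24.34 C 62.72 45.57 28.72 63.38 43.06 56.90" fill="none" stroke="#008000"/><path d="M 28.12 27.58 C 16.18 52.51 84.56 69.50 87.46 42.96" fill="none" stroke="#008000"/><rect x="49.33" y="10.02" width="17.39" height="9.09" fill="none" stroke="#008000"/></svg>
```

Since the viewBox matches the mm dimensions, user units are millimetres directly. The only transform is the Y-flip y_m = 134.07 − y_svg.

Shape 1 is a quadratic bezier drawn with `<path>`. Its stroke #008000 means cut at S870, F1286. After flipping Y the toolpath is (14.18,101.56) → (27.84,110.98) → (38.73,115.25) → (46.84,114.37) → (52.18,108.33) → (54.74,97.15).

Shape 2 is a cubic bezier drawn with `<path>`. Its stroke #008000 means cut at S870, F1286. After flipping Y the toolpath is (48.73,109.73) → (52.14,97.57) → (48.65,87.23) → (42.89,79.72) → (39.49,76.03) → (43.06,77.17).

Shape 3 is a cubic bezier drawn with `<path>`. Its stroke #008000 means cut at S870, F1286. After flipping Y the toolpath is (28.12,106.49) → (29.43,92.77) → (43.01,82.66) → (61.88,77.88) → (79.03,80.12) → (87.46,91.11).

Shape 4 is a rectangle drawn with `<rect>`. Its stroke #008000 means cut at S870, F1286. After flipping Y the toolpath is (49.33,124.05) → (66.72,124.05) → (66.72,114.96) → (49.33,114.96) → (49.33,124.05), returning to the start.

(Gcodetools for Inkscape — laser output)
G21
G90
G0 X14.18 Y101.56
M4 S870
G1 X27.84 Y110.98 F1286
G1 X38.73 Y115.25
G1 X46.84 Y114.37
G1 X52.18 Y108.33
G1 X54.74 Y97.15
G0 X48.73 Y109.73
M4 S870
G1 X52.14 Y97.57 F1286
G1 X48.65 Y87.23
G1 X42.89 Y79.72
G1 X39.49 Y76.03
G1 X43.06 Y77.17
G0 X28.12 Y106.49
M4 S870
G1 X29.43 Y92.77 F1286
G1 X43.01 Y82.66
G1 X61.88 Y77.88
G1 X79.03 Y80.12
G1 X87.46 Y91.11
G0 X49.33 Y124.05
M4 S870
G1 X66.72 Y124.05 F1286
G1 X66.72 Y114.96
G1 X49.33 Y114.96
G1 X49.33 Y124.05
M5
G0 X0.00 Y0.00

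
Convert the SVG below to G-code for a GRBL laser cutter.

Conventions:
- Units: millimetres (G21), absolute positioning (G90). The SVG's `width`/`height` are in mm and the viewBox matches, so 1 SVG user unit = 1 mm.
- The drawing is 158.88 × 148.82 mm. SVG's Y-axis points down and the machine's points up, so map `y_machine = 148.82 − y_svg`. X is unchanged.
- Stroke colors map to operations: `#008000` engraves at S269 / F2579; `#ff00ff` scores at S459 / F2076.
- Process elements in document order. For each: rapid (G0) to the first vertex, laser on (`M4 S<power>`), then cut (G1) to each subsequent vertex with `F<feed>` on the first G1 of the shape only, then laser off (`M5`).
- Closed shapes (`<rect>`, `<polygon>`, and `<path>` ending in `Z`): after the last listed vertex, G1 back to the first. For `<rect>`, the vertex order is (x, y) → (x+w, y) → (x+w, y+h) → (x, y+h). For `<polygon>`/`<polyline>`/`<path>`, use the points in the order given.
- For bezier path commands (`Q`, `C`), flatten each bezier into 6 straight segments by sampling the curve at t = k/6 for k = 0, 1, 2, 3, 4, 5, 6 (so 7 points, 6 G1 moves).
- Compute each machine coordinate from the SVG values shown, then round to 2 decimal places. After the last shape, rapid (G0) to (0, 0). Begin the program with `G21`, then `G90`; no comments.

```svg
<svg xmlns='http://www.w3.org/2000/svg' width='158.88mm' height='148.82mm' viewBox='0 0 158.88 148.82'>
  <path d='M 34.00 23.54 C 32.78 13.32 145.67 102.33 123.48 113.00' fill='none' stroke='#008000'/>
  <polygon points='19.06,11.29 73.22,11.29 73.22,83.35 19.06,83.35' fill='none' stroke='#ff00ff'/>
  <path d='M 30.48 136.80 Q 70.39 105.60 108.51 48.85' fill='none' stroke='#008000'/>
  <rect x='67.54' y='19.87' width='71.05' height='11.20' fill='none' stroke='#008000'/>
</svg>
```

G21
G90
G0 X34.00 Y125.28
M4 S269
G1 X41.75 Y122.94 F2579
G1 X61.59 Y109.00
G1 X86.60 Y88.38
G1 X109.87 Y66.03
G1 X124.47 Y46.86
G1 X123.48 Y35.82
M5
G0 X19.06 Y137.53
M4 S459
G1 X73.22 Y137.53 F2076
G1 X73.22 Y65.47
G1 X19.06 Y65.47
G1 X19.06 Y137.53
M5
G0 X30.48 Y12.02
M4 S269
G1 X43.73 Y23.13 F2579
G1 X56.89 Y35.66
G1 X69.94 Y49.61
G1 X82.90 Y64.98
G1 X95.75 Y81.76
G1 X108.51 Y99.97
M5
G0 X67.54 Y128.95
M4 S269
G1 X138.59 Y128.95 F2579
G1 X138.59 Y117.75
G1 X67.54 Y117.75
G1 X67.54 Y128.95
M5
G0 X0.00 Y0.00

Since the viewBox matches the mm dimensions, user units are millimetres directly. The only transform is the Y-flip y_m = 148.82 − y_svg.

Shape 1 is a cubic bezier drawn with `<path>`. Its stroke #008000 means engrave at S269, F2579. After flipping Y the toolpath is (34.00,125.28) → (41.75,122.94) → (61.59,109.00) → (86.60,88.38) → (109.87,66.03) → (124.47,46.86) → (123.48,35.82).

Shape 2 is a rectangle drawn with `<polygon>`. Its stroke #ff00ff means score at S459, F2076. After flipping Y the toolpath is (19.06,137.53) → (73.22,137.53) → (73.22,65.47) → (19.06,65.47) → (19.06,137.53), returning to the start.

Shape 3 is a quadratic bezier drawn with `<path>`. Its stroke #008000 means engrave at S269, F2579. After flipping Y the toolpath is (30.48,12.02) → (43.73,23.13) → (56.89,35.66) → (69.94,49.61) → (82.90,64.98) → (95.75,81.76) → (108.51,99.97).

Shape 4 is a rectangle drawn with `<rect>`. Its stroke #008000 means engrave at S269, F2579. After flipping Y the toolpath is (67.54,128.95) → (138.59,128.95) → (138.59,117.75) → (67.54,117.75) → (67.54,128.95), returning to the start.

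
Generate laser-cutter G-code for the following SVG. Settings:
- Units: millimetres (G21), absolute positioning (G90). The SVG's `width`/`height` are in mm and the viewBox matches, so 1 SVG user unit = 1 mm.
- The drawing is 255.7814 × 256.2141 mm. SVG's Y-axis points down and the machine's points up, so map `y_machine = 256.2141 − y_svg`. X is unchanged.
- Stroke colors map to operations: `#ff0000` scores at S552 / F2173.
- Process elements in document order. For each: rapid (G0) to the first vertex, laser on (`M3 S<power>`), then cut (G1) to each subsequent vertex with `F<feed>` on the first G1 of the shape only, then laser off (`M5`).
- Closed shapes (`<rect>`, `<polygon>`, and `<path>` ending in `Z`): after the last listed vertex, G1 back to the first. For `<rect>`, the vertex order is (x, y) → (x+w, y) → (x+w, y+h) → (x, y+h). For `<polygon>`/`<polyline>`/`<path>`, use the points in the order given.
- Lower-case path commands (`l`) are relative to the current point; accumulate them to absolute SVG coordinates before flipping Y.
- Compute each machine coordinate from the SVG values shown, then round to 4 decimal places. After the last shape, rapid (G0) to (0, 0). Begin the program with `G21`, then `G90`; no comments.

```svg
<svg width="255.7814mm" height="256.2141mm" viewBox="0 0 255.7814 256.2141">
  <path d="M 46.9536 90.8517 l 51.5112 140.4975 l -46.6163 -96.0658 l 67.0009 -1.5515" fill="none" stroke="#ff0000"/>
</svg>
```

G21
G90
G0 X46.9536 Y165.3624
M3 S552
G1 X98.4648 Y24.8649 F2173
G1 X51.8485 Y120.9307
G1 X118.8494 Y122.4822
M5
G0 X0.0000 Y0.0000

1 u = 1 mm; y_m = 256.2141 − y.

[1] `<path>` open polyline, #ff0000→score S552 F2173: (46.9536,165.3624) → (98.4648,24.8649) → (51.8485,120.9307) → (118.8494,122.4822)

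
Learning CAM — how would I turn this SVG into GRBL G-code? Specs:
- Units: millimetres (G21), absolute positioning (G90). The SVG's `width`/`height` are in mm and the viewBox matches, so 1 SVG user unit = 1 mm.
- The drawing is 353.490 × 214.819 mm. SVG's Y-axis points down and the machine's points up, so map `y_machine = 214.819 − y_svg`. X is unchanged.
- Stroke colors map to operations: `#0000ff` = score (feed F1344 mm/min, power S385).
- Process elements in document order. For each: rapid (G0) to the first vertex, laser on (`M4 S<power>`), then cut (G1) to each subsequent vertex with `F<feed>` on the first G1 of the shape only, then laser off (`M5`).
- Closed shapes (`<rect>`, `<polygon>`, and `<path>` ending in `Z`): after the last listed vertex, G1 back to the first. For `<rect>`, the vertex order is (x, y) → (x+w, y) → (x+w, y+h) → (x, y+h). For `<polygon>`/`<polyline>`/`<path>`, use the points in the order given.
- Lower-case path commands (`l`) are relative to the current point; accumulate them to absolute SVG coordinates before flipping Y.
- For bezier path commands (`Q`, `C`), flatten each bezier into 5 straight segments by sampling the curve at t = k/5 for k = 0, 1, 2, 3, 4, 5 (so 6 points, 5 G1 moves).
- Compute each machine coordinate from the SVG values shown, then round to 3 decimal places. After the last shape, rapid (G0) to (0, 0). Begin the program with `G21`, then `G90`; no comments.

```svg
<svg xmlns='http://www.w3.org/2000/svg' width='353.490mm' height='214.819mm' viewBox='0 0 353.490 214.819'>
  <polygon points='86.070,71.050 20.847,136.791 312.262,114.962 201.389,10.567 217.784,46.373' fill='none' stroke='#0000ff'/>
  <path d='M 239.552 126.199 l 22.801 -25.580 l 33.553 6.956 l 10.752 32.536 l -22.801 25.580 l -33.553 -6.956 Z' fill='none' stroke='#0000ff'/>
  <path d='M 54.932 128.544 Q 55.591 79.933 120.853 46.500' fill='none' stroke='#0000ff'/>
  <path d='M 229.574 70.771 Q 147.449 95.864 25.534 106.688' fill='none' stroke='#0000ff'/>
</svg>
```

viewBox `0 0 353.490 214.819` with mm width/height → 1 unit = 1 mm. Flip: y_m = 214.819 − y_svg.

**Shape 1** — `<polygon>` closed polygon, stroke `#0000ff` → score (S385, F1344). Machine vertices: (86.070,143.769) → (20.847,78.028) → (312.262,99.857) → (201.389,204.252) → (217.784,168.446) → (86.070,143.769). Closed: final G1 returns to the first vertex.

**Shape 2** — `<path>` regular polygon, stroke `#0000ff` → score (S385, F1344). Machine vertices: (239.552,88.620) → (262.353,114.200) → (295.906,107.244) → (306.658,74.708) → (283.857,49.128) → (250.304,56.084) → (239.552,88.620). Closed: final G1 returns to the first vertex.

**Shape 3** — `<path>` quadratic bezier, stroke `#0000ff` → score (S385, F1344). Control points (SVG): P0=(54.932,128.544), P1=(55.591,79.933), P2=(120.853,46.500); sampled at t=k/5. Machine vertices: (54.932,86.275) → (57.780,105.112) → (65.796,122.735) → (78.980,139.144) → (97.332,154.339) → (120.853,168.319). Open path.

**Shape 4** — `<path>` quadratic bezier, stroke `#0000ff` → score (S385, F1344). Control points (SVG): P0=(229.574,70.771), P1=(147.449,95.864), P2=(25.534,106.688); sampled at t=k/5. Machine vertices: (229.574,144.048) → (195.132,134.582) → (157.508,126.257) → (116.700,119.073) → (72.708,113.031) → (25.534,108.131). Open path.

G21
G90
G0 X86.070 Y143.769
M4 S385
G1 X20.847 Y78.028 F1344
G1 X312.262 Y99.857
G1 X201.389 Y204.252
G1 X217.784 Y168.446
G1 X86.070 Y143.769
M5
G0 X239.552 Y88.620
M4 S385
G1 X262.353 Y114.200 F1344
G1 X295.906 Y107.244
G1 X306.658 Y74.708
G1 X283.857 Y49.128
G1 X250.304 Y56.084
G1 X239.552 Y88.620
M5
G0 X54.932 Y86.275
M4 S385
G1 X57.780 Y105.112 F1344
G1 X65.796 Y122.735
G1 X78.980 Y139.144
G1 X97.332 Y154.339
G1 X120.853 Y168.319
M5
G0 X229.574 Y144.048
M4 S385
G1 X195.132 Y134.582 F1344
G1 X157.508 Y126.257
G1 X116.700 Y119.073
G1 X72.708 Y113.031
G1 X25.534 Y108.131
M5
G0 X0.000 Y0.000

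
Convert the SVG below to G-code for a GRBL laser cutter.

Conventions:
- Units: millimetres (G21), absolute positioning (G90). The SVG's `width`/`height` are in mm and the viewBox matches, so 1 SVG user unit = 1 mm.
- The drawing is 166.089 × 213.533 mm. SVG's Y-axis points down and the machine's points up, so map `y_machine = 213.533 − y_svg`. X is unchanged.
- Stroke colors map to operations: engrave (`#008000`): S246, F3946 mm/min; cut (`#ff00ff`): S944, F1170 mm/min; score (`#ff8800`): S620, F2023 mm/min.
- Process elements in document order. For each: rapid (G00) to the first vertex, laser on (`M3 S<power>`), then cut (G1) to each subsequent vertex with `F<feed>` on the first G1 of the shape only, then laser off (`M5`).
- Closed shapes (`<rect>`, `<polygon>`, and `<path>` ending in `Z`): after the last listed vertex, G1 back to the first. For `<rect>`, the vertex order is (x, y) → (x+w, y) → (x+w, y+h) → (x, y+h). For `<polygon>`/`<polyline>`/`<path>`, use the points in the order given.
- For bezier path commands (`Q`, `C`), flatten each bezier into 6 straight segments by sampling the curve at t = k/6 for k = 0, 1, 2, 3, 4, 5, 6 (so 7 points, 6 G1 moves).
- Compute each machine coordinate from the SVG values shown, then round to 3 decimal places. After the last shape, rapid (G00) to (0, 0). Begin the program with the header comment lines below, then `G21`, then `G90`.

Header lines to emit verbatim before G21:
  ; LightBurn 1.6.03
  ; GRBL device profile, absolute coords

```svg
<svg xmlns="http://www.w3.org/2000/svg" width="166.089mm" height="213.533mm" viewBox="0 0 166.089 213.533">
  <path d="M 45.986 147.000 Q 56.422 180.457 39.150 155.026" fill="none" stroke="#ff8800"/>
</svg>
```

; LightBurn 1.6.03
; GRBL device profile, absolute coords
G21
G90
G00 X45.986 Y66.533
M3 S620
G1 X48.695 Y57.016 F2023
G1 X49.865 Y50.771
G1 X49.495 Y47.798
G1 X47.586 Y48.096
G1 X44.138 Y51.666
G1 X39.150 Y58.507
M5
G00 X0.000 Y0.000

Since the viewBox matches the mm dimensions, user units are millimetres directly. The only transform is the Y-flip y_m = 213.533 − y_svg.

Shape 1 is a quadratic bezier drawn with `<path>`. Its stroke #ff8800 means score at S620, F2023. After flipping Y the toolpath is (45.986,66.533) → (48.695,57.016) → (49.865,50.771) → (49.495,47.798) → (47.586,48.096) → (44.138,51.666) → (39.150,58.507).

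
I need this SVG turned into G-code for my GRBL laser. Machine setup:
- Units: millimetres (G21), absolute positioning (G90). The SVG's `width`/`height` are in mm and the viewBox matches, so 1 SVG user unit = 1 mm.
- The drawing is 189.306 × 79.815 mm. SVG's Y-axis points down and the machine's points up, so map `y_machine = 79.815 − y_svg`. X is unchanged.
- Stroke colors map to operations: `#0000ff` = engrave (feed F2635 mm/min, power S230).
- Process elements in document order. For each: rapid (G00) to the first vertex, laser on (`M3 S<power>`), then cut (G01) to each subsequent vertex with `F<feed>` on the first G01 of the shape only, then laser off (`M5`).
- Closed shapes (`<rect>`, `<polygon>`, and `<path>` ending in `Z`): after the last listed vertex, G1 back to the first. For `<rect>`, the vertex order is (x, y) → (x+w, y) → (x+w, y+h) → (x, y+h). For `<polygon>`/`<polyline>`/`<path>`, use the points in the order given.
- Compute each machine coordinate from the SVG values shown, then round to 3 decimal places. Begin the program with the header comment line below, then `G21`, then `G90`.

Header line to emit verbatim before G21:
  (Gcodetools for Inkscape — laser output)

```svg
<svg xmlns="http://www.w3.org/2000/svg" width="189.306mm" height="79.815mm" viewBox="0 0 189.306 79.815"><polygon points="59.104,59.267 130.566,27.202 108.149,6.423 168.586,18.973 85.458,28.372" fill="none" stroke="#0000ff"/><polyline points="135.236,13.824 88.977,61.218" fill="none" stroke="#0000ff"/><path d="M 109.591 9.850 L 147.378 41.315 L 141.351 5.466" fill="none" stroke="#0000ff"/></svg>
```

(Gcodetools for Inkscape — laser output)
G21
G90
G00 X59.104 Y20.548
M3 S230
G01 X130.566 Y52.613 F2635
G01 X108.149 Y73.392
G01 X168.586 Y60.842
G01 X85.458 Y51.443
G01 X59.104 Y20.548
M5
G00 X135.236 Y65.991
M3 S230
G01 X88.977 Y18.597 F2635
M5
G00 X109.591 Y69.965
M3 S230
G01 X147.378 Y38.500 F2635
G01 X141.351 Y74.349
M5

viewBox `0 0 189.306 79.815` with mm width/height → 1 unit = 1 mm. Flip: y_m = 79.815 − y_svg.

**Shape 1** — `<polygon>` closed polygon, stroke `#0000ff` → engrave (S230, F2635). Machine vertices: (59.104,20.548) → (130.566,52.613) → (108.149,73.392) → (168.586,60.842) → (85.458,51.443) → (59.104,20.548). Closed: final G1 returns to the first vertex.

**Shape 2** — `<polyline>` line segment, stroke `#0000ff` → engrave (S230, F2635). Machine vertices: (135.236,65.991) → (88.977,18.597). Open path.

**Shape 3** — `<path>` open polyline, stroke `#0000ff` → engrave (S230, F2635). Machine vertices: (109.591,69.965) → (147.378,38.500) → (141.351,74.349). Open path.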